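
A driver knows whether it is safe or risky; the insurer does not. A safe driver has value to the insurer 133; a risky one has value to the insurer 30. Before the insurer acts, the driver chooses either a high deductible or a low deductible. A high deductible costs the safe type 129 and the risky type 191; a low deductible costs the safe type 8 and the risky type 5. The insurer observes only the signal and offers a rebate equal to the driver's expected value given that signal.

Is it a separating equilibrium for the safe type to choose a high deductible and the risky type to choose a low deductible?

If types separate, high deductible earns payment 133 and low deductible earns 30.
Safe: high deductible gives 133 − 129 = 4; low deductible gives 30 − 8 = 22. Would deviate. ✗
Risky: low deductible gives 30 − 5 = 25; high deductible gives 133 − 191 = -58. No deviation. ✓

No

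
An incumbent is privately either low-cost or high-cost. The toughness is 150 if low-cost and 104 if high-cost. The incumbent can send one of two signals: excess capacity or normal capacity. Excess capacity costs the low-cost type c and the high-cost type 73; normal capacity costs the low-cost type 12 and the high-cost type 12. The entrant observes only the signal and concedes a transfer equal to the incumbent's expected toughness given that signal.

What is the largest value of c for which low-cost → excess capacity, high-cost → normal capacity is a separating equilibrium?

Under separation: excess capacity → low-cost (pays 150); normal capacity → high-cost (pays 104).
High-cost: 104 − 12 = 92 ≥ 150 − 73 = 77. Holds regardless of c. ✓
Low-cost: 150 − c ≥ 104 − 12, so c ≤ 150 − 92 = 58.

58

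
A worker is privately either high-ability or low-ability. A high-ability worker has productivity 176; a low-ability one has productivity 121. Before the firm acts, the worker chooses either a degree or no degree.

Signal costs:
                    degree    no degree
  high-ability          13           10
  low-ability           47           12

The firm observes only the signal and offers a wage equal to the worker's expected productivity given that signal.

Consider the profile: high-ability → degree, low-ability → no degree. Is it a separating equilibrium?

No

Under separation the firm infers type exactly: degree → high-ability (pays 176), no degree → low-ability (pays 121).
High-ability: degree gives 176 − 13 = 163; no degree gives 121 − 10 = 111. No deviation. ✓
Low-ability: no degree gives 121 − 12 = 109; degree gives 176 − 47 = 129. Would deviate. ✗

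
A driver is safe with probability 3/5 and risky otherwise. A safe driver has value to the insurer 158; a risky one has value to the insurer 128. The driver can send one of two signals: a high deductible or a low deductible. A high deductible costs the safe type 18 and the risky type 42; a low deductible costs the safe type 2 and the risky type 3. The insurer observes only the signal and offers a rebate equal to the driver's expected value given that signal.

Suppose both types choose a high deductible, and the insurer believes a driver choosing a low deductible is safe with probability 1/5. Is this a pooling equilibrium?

At the pooled signal (high deductible) the insurer holds the prior 3/5 and pays 3/5·158 + 2/5·128 = 146. Off-path (low deductible) belief 1/5 gives 1/5·158 + 4/5·128 = 134.
Safe: high deductible gives 146 − 18 = 128; low deductible gives 134 − 2 = 132. Deviates. ✗
Risky: high deductible gives 146 − 42 = 104; low deductible gives 134 − 3 = 131. Deviates. ✗

No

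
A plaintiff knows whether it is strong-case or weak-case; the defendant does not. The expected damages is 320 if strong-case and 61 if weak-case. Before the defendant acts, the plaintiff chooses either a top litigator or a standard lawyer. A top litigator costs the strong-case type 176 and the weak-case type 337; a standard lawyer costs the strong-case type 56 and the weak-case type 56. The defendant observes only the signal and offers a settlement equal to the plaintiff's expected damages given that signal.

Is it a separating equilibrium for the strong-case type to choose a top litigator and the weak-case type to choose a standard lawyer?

If types separate, top litigator earns payment 320 and standard lawyer earns 61.
Strong-case: top litigator gives 320 − 176 = 144; standard lawyer gives 61 − 56 = 5. No deviation. ✓
Weak-case: standard lawyer gives 61 − 56 = 5; top litigator gives 320 − 337 = -17. No deviation. ✓
Both incentive constraints hold.

Yes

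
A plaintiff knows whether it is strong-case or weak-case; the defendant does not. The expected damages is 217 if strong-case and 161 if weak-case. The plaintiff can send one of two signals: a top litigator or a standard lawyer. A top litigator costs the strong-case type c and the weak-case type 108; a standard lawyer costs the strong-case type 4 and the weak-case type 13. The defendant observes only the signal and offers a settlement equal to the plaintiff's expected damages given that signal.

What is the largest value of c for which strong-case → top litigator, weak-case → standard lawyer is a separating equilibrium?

60

Under separation: top litigator → strong-case (pays 217); standard lawyer → weak-case (pays 161).
Weak-case: 161 − 13 = 148 ≥ 217 − 108 = 109. Holds regardless of c. ✓
Strong-case: 217 − c ≥ 161 − 4, so c ≤ 217 − 157 = 60.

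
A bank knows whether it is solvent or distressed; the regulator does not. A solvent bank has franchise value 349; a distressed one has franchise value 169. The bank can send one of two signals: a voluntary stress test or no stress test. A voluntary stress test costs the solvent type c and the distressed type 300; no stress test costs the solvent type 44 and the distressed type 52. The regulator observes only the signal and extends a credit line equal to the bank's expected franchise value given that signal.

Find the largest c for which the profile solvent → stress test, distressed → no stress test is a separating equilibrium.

Under separation: stress test → solvent (pays 349); no stress test → distressed (pays 169).
Distressed: 169 − 52 = 117 ≥ 349 − 300 = 49. Holds regardless of c. ✓
Solvent: 349 − c ≥ 169 − 44, so c ≤ 349 − 125 = 224.

224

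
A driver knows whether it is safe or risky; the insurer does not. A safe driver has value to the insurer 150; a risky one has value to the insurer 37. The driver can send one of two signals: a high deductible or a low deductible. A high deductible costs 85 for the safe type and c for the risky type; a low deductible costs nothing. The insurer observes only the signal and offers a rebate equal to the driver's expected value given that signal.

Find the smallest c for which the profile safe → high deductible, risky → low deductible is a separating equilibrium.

113

Under separation: high deductible → safe (pays 150); low deductible → risky (pays 37).
Safe: 150 − 85 = 65 ≥ 37 − 0 = 37. Holds regardless of c. ✓
Risky: 37 − 0 ≥ 150 − c, so c ≥ 150 − 37 = 113.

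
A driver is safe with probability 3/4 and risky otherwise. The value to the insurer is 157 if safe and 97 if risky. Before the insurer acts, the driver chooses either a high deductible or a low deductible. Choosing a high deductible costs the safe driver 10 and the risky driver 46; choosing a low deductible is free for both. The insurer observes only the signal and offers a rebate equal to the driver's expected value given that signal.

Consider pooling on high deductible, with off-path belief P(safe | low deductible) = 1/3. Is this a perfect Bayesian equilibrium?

At the pooled signal (high deductible) the insurer holds the prior 3/4 and pays 3/4·157 + 1/4·97 = 142. Off-path (low deductible) belief 1/3 gives 1/3·157 + 2/3·97 = 117.
Safe: high deductible gives 142 − 10 = 132; low deductible gives 117 − 0 = 117. Stays. ✓
Risky: high deductible gives 142 − 46 = 96; low deductible gives 117 − 0 = 117. Deviates. ✗

No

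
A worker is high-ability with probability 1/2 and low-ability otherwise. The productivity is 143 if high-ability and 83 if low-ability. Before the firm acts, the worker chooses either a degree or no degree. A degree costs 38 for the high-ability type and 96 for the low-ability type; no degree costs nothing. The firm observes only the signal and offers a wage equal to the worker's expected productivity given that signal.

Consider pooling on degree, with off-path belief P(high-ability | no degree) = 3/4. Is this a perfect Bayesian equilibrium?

No

On the equilibrium path (degree) the firm holds the prior 1/2 and pays 1/2·143 + 1/2·83 = 113. Off-path (no degree) belief 3/4 gives 3/4·143 + 1/4·83 = 128.
High-ability: degree gives 113 − 38 = 75; no degree gives 128 − 0 = 128. Deviates. ✗
Low-ability: degree gives 113 − 96 = 17; no degree gives 128 − 0 = 128. Deviates. ✗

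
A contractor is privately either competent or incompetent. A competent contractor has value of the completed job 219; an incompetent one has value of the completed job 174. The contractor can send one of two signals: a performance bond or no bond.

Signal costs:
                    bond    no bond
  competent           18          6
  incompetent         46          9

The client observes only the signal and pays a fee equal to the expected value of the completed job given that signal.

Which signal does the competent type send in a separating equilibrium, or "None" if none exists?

None

Try competent → bond, incompetent → no bond:
  If types separate, bond earns payment 219 and no bond earns 174.
  Competent: bond gives 219 − 18 = 201; no bond gives 174 − 6 = 168. No deviation. ✓
  Incompetent: no bond gives 174 − 9 = 165; bond gives 219 − 46 = 173. Would deviate. ✗
Try competent → no bond, incompetent → bond:
  If types separate, no bond earns payment 219 and bond earns 174.
  Competent: no bond gives 219 − 6 = 213; bond gives 174 − 18 = 156. No deviation. ✓
  Incompetent: bond gives 174 − 46 = 128; no bond gives 219 − 9 = 210. Would deviate. ✗
Neither assignment is incentive-compatible.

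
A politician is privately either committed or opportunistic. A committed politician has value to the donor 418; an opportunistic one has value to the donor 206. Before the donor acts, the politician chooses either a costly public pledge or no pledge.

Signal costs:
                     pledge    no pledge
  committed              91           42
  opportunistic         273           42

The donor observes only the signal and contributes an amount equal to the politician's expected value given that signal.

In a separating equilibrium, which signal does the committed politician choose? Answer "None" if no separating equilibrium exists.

Try committed → pledge, opportunistic → no pledge:
  Under separation the donor infers type exactly: pledge → committed (pays 418), no pledge → opportunistic (pays 206).
  Committed: pledge gives 418 − 91 = 327; no pledge gives 206 − 42 = 164. No deviation. ✓
  Opportunistic: no pledge gives 206 − 42 = 164; pledge gives 418 − 273 = 145. No deviation. ✓
Both hold — the committed type sends pledge.

pledge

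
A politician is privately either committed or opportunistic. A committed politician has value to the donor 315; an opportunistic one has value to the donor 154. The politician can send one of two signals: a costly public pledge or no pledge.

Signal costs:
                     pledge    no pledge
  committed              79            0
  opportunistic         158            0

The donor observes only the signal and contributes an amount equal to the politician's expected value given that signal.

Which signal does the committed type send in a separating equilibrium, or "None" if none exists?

None

Try committed → pledge, opportunistic → no pledge:
  Under separation the donor infers type exactly: pledge → committed (pays 315), no pledge → opportunistic (pays 154).
  Committed: pledge gives 315 − 79 = 236; no pledge gives 154 − 0 = 154. No deviation. ✓
  Opportunistic: no pledge gives 154 − 0 = 154; pledge gives 315 − 158 = 157. Would deviate. ✗
Try committed → no pledge, opportunistic → pledge:
  Under separation the donor infers type exactly: no pledge → committed (pays 315), pledge → opportunistic (pays 154).
  Committed: no pledge gives 315 − 0 = 315; pledge gives 154 − 79 = 75. No deviation. ✓
  Opportunistic: pledge gives 154 − 158 = -4; no pledge gives 315 − 0 = 315. Would deviate. ✗
Neither assignment is incentive-compatible.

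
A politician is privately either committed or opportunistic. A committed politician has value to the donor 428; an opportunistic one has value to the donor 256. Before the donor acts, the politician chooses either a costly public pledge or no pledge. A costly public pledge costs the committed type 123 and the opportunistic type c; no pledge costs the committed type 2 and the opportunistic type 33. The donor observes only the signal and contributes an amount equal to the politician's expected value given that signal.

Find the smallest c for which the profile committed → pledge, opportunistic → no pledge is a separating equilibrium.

205

Under separation: pledge → committed (pays 428); no pledge → opportunistic (pays 256).
Committed: 428 − 123 = 305 ≥ 256 − 2 = 254. Holds regardless of c. ✓
Opportunistic: 256 − 33 ≥ 428 − c, so c ≥ 428 − 223 = 205.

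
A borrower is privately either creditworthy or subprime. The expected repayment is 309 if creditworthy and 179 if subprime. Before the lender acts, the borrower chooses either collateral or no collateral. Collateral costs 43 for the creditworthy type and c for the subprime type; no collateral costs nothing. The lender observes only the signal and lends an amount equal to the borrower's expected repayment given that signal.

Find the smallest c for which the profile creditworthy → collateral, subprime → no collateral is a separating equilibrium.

130

Under separation: collateral → creditworthy (pays 309); no collateral → subprime (pays 179).
Creditworthy: 309 − 43 = 266 ≥ 179 − 0 = 179. Holds regardless of c. ✓
Subprime: 179 − 0 ≥ 309 − c, so c ≥ 309 − 179 = 130.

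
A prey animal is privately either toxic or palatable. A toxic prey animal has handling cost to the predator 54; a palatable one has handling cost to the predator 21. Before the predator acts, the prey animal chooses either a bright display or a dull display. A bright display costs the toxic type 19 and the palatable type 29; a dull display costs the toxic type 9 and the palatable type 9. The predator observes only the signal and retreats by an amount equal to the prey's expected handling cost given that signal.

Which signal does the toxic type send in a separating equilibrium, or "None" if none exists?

Try toxic → bright display, palatable → dull display:
  If types separate, bright display earns payment 54 and dull display earns 21.
  Toxic: bright display gives 54 − 19 = 35; dull display gives 21 − 9 = 12. No deviation. ✓
  Palatable: dull display gives 21 − 9 = 12; bright display gives 54 − 29 = 25. Would deviate. ✗
Try toxic → dull display, palatable → bright display:
  If types separate, dull display earns payment 54 and bright display earns 21.
  Toxic: dull display gives 54 − 9 = 45; bright display gives 21 − 19 = 2. No deviation. ✓
  Palatable: bright display gives 21 − 29 = -8; dull display gives 54 − 9 = 45. Would deviate. ✗
Neither assignment is incentive-compatible.

None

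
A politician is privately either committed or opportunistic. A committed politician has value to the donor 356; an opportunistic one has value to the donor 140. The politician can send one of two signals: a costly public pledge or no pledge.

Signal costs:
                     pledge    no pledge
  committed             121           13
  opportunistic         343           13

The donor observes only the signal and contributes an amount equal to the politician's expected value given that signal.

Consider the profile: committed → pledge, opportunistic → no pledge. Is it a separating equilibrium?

Under separation the donor infers type exactly: pledge → committed (pays 356), no pledge → opportunistic (pays 140).
Committed: pledge gives 356 − 121 = 235; no pledge gives 140 − 13 = 127. No deviation. ✓
Opportunistic: no pledge gives 140 − 13 = 127; pledge gives 356 − 343 = 13. No deviation. ✓
Both incentive constraints hold.

Yes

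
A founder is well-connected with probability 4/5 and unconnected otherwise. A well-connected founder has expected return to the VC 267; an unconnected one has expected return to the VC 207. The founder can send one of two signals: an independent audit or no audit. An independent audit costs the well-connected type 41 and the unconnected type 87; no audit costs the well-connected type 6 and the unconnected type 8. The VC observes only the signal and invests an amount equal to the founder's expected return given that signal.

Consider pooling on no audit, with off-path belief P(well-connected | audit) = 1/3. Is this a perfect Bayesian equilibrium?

On the equilibrium path (no audit) the VC holds the prior 4/5 and pays 4/5·267 + 1/5·207 = 255. Off-path (audit) belief 1/3 gives 1/3·267 + 2/3·207 = 227.
Well-connected: no audit gives 255 − 6 = 249; audit gives 227 − 41 = 186. Stays. ✓
Unconnected: no audit gives 255 − 8 = 247; audit gives 227 − 87 = 140. Stays. ✓
Beliefs are Bayes-consistent on-path and both types best-respond.

Yes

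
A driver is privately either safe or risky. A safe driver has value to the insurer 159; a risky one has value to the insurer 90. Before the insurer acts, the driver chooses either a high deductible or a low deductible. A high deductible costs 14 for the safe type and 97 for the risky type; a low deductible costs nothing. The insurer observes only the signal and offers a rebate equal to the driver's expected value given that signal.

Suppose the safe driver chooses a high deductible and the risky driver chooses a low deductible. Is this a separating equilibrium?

Yes

If types separate, high deductible earns payment 159 and low deductible earns 90.
Safe: high deductible gives 159 − 14 = 145; low deductible gives 90 − 0 = 90. No deviation. ✓
Risky: low deductible gives 90 − 0 = 90; high deductible gives 159 − 97 = 62. No deviation. ✓
Neither type gains from mimicking the other.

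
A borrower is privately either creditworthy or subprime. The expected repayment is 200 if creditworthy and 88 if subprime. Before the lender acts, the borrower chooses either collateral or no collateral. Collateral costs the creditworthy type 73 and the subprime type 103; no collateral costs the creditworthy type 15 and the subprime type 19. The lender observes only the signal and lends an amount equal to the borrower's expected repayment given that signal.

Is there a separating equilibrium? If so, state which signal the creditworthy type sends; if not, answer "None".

Try creditworthy → collateral, subprime → no collateral:
  Under separation the lender infers type exactly: collateral → creditworthy (pays 200), no collateral → subprime (pays 88).
  Creditworthy: collateral gives 200 − 73 = 127; no collateral gives 88 − 15 = 73. No deviation. ✓
  Subprime: no collateral gives 88 − 19 = 69; collateral gives 200 − 103 = 97. Would deviate. ✗
Try creditworthy → no collateral, subprime → collateral:
  Under separation the lender infers type exactly: no collateral → creditworthy (pays 200), collateral → subprime (pays 88).
  Creditworthy: no collateral gives 200 − 15 = 185; collateral gives 88 − 73 = 15. No deviation. ✓
  Subprime: collateral gives 88 − 103 = -15; no collateral gives 200 − 19 = 181. Would deviate. ✗
Neither assignment is incentive-compatible.

None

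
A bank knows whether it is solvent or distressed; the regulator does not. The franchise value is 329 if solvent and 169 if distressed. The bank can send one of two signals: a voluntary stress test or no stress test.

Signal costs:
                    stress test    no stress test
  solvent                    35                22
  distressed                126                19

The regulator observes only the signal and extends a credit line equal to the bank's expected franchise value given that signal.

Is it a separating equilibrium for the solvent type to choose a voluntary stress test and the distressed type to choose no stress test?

No

Under separation the regulator infers type exactly: stress test → solvent (pays 329), no stress test → distressed (pays 169).
Solvent: stress test gives 329 − 35 = 294; no stress test gives 169 − 22 = 147. No deviation. ✓
Distressed: no stress test gives 169 − 19 = 150; stress test gives 329 − 126 = 203. Would deviate. ✗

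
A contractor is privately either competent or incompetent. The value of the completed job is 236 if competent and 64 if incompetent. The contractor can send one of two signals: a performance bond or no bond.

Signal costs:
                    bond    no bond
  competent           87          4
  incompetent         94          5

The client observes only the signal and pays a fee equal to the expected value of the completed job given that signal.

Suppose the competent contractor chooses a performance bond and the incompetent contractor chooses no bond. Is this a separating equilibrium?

No

If types separate, bond earns payment 236 and no bond earns 64.
Competent: bond gives 236 − 87 = 149; no bond gives 64 − 4 = 60. No deviation. ✓
Incompetent: no bond gives 64 − 5 = 59; bond gives 236 − 94 = 142. Would deviate. ✗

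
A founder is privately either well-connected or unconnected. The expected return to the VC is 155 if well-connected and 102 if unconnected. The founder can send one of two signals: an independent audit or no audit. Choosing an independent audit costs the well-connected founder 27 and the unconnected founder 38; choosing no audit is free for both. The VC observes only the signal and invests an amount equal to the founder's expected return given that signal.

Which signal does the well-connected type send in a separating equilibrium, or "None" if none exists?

None

Try well-connected → audit, unconnected → no audit:
  Under separation the VC infers type exactly: audit → well-connected (pays 155), no audit → unconnected (pays 102).
  Well-connected: audit gives 155 − 27 = 128; no audit gives 102 − 0 = 102. No deviation. ✓
  Unconnected: no audit gives 102 − 0 = 102; audit gives 155 − 38 = 117. Would deviate. ✗
Try well-connected → no audit, unconnected → audit:
  Under separation the VC infers type exactly: no audit → well-connected (pays 155), audit → unconnected (pays 102).
  Well-connected: no audit gives 155 − 0 = 155; audit gives 102 − 27 = 75. No deviation. ✓
  Unconnected: audit gives 102 − 38 = 64; no audit gives 155 − 0 = 155. Would deviate. ✗
Neither assignment is incentive-compatible.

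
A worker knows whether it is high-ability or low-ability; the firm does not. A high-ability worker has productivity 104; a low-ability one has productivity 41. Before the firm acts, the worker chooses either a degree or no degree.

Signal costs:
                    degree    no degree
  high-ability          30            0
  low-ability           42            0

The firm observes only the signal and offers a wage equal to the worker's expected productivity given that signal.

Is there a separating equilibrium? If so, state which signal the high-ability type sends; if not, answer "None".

Try high-ability → degree, low-ability → no degree:
  If types separate, degree earns payment 104 and no degree earns 41.
  High-ability: degree gives 104 − 30 = 74; no degree gives 41 − 0 = 41. No deviation. ✓
  Low-ability: no degree gives 41 − 0 = 41; degree gives 104 − 42 = 62. Would deviate. ✗
Try high-ability → no degree, low-ability → degree:
  If types separate, no degree earns payment 104 and degree earns 41.
  High-ability: no degree gives 104 − 0 = 104; degree gives 41 − 30 = 11. No deviation. ✓
  Low-ability: degree gives 41 − 42 = -1; no degree gives 104 − 0 = 104. Would deviate. ✗
Neither assignment is incentive-compatible.

None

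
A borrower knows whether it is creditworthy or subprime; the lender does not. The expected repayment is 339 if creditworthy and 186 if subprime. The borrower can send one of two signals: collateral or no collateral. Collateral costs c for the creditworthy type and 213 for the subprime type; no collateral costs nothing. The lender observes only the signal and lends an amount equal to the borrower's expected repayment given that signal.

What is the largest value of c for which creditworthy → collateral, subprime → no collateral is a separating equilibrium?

Under separation: collateral → creditworthy (pays 339); no collateral → subprime (pays 186).
Subprime: 186 − 0 = 186 ≥ 339 − 213 = 126. Holds regardless of c. ✓
Creditworthy: 339 − c ≥ 186 − 0, so c ≤ 339 − 186 = 153.

153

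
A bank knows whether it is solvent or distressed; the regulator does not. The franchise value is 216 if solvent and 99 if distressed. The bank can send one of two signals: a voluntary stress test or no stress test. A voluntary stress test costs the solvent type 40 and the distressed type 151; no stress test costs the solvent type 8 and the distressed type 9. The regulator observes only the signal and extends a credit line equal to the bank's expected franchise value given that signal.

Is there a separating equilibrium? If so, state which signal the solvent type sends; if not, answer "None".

Try solvent → stress test, distressed → no stress test:
  If types separate, stress test earns payment 216 and no stress test earns 99.
  Solvent: stress test gives 216 − 40 = 176; no stress test gives 99 − 8 = 91. No deviation. ✓
  Distressed: no stress test gives 99 − 9 = 90; stress test gives 216 − 151 = 65. No deviation. ✓
Both hold — the solvent type sends stress test.

stress test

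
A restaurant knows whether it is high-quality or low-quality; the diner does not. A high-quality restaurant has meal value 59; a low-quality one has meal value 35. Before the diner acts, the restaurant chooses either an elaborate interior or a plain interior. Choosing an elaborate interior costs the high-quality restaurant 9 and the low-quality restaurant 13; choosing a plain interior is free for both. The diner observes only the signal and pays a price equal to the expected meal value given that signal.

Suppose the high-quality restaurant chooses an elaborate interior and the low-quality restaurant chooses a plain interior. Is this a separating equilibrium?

No

If types separate, elaborate interior earns payment 59 and plain interior earns 35.
High-quality: elaborate interior gives 59 − 9 = 50; plain interior gives 35 − 0 = 35. No deviation. ✓
Low-quality: plain interior gives 35 − 0 = 35; elaborate interior gives 59 − 13 = 46. Would deviate. ✗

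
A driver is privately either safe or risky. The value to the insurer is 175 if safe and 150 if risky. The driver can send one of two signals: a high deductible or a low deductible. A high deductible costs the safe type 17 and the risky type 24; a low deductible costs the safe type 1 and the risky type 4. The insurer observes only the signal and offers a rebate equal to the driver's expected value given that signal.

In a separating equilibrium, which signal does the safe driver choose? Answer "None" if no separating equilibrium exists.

None

Try safe → high deductible, risky → low deductible:
  Under separation the insurer infers type exactly: high deductible → safe (pays 175), low deductible → risky (pays 150).
  Safe: high deductible gives 175 − 17 = 158; low deductible gives 150 − 1 = 149. No deviation. ✓
  Risky: low deductible gives 150 − 4 = 146; high deductible gives 175 − 24 = 151. Would deviate. ✗
Try safe → low deductible, risky → high deductible:
  Under separation the insurer infers type exactly: low deductible → safe (pays 175), high deductible → risky (pays 150).
  Safe: low deductible gives 175 − 1 = 174; high deductible gives 150 − 17 = 133. No deviation. ✓
  Risky: high deductible gives 150 − 24 = 126; low deductible gives 175 − 4 = 171. Would deviate. ✗
Neither assignment is incentive-compatible.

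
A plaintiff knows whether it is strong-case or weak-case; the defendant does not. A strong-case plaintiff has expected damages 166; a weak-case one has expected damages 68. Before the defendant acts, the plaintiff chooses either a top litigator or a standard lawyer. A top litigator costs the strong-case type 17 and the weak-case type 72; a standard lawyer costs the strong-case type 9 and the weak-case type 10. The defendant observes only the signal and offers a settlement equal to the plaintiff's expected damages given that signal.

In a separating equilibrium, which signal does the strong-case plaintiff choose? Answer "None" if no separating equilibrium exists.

None

Try strong-case → top litigator, weak-case → standard lawyer:
  Under separation the defendant infers type exactly: top litigator → strong-case (pays 166), standard lawyer → weak-case (pays 68).
  Strong-case: top litigator gives 166 − 17 = 149; standard lawyer gives 68 − 9 = 59. No deviation. ✓
  Weak-case: standard lawyer gives 68 − 10 = 58; top litigator gives 166 − 72 = 94. Would deviate. ✗
Try strong-case → standard lawyer, weak-case → top litigator:
  Under separation the defendant infers type exactly: standard lawyer → strong-case (pays 166), top litigator → weak-case (pays 68).
  Strong-case: standard lawyer gives 166 − 9 = 157; top litigator gives 68 − 17 = 51. No deviation. ✓
  Weak-case: top litigator gives 68 − 72 = -4; standard lawyer gives 166 − 10 = 156. Would deviate. ✗
Neither assignment is incentive-compatible.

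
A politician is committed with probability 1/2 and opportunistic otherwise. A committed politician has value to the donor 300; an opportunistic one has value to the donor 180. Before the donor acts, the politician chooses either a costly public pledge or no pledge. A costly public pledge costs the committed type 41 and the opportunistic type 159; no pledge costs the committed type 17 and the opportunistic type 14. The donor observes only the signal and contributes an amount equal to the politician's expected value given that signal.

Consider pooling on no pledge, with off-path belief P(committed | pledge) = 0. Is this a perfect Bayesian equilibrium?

At the pooled signal (no pledge) the donor holds the prior 1/2 and pays 1/2·300 + 1/2·180 = 240. Off-path (pledge) belief 0 gives 0·300 + 1·180 = 180.
Committed: no pledge gives 240 − 17 = 223; pledge gives 180 − 41 = 139. Stays. ✓
Opportunistic: no pledge gives 240 − 14 = 226; pledge gives 180 − 159 = 21. Stays. ✓

Yes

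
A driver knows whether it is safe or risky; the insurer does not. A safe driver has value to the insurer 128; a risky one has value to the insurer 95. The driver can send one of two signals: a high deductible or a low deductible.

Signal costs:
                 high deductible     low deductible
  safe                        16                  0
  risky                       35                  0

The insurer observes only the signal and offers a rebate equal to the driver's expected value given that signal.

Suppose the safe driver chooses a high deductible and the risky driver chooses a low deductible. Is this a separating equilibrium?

Under separation the insurer infers type exactly: high deductible → safe (pays 128), low deductible → risky (pays 95).
Safe: high deductible gives 128 − 16 = 112; low deductible gives 95 − 0 = 95. No deviation. ✓
Risky: low deductible gives 95 − 0 = 95; high deductible gives 128 − 35 = 93. No deviation. ✓
Neither type gains from mimicking the other.

Yes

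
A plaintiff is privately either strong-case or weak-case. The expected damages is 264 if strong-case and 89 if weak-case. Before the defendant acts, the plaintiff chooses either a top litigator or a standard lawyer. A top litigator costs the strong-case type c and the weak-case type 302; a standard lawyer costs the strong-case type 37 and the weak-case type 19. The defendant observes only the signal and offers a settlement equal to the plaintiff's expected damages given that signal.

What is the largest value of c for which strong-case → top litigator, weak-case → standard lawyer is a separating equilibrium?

Under separation: top litigator → strong-case (pays 264); standard lawyer → weak-case (pays 89).
Weak-case: 89 − 19 = 70 ≥ 264 − 302 = -38. Holds regardless of c. ✓
Strong-case: 264 − c ≥ 89 − 37, so c ≤ 264 − 52 = 212.

212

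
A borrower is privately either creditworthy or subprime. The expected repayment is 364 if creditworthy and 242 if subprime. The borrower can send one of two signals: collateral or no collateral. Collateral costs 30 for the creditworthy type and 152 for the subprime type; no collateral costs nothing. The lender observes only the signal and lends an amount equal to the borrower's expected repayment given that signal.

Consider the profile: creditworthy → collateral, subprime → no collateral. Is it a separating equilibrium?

Under separation the lender infers type exactly: collateral → creditworthy (pays 364), no collateral → subprime (pays 242).
Creditworthy: collateral gives 364 − 30 = 334; no collateral gives 242 − 0 = 242. No deviation. ✓
Subprime: no collateral gives 242 − 0 = 242; collateral gives 364 − 152 = 212. No deviation. ✓
Both incentive constraints hold.

Yes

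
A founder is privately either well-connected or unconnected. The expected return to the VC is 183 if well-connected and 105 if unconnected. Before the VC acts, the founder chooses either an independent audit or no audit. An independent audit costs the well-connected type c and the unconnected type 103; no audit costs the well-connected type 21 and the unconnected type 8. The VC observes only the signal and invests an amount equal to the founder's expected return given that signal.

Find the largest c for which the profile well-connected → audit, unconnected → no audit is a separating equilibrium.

Under separation: audit → well-connected (pays 183); no audit → unconnected (pays 105).
Unconnected: 105 − 8 = 97 ≥ 183 − 103 = 80. Holds regardless of c. ✓
Well-connected: 183 − c ≥ 105 − 21, so c ≤ 183 − 84 = 99.

99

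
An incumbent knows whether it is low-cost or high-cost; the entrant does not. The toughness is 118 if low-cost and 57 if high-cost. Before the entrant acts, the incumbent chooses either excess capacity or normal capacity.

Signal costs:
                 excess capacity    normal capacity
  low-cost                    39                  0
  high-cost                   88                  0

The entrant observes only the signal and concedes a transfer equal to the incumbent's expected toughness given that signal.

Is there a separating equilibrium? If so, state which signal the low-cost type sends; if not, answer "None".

Try low-cost → excess capacity, high-cost → normal capacity:
  If types separate, excess capacity earns payment 118 and normal capacity earns 57.
  Low-cost: excess capacity gives 118 − 39 = 79; normal capacity gives 57 − 0 = 57. No deviation. ✓
  High-cost: normal capacity gives 57 − 0 = 57; excess capacity gives 118 − 88 = 30. No deviation. ✓
Both hold — the low-cost type sends excess capacity.

excess capacity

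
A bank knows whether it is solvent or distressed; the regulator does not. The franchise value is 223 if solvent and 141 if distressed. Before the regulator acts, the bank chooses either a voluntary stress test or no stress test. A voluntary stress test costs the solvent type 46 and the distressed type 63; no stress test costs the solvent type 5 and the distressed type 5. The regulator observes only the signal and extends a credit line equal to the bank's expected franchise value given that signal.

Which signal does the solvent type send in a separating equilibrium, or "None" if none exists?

Try solvent → stress test, distressed → no stress test:
  Under separation the regulator infers type exactly: stress test → solvent (pays 223), no stress test → distressed (pays 141).
  Solvent: stress test gives 223 − 46 = 177; no stress test gives 141 − 5 = 136. No deviation. ✓
  Distressed: no stress test gives 141 − 5 = 136; stress test gives 223 − 63 = 160. Would deviate. ✗
Try solvent → no stress test, distressed → stress test:
  Under separation the regulator infers type exactly: no stress test → solvent (pays 223), stress test → distressed (pays 141).
  Solvent: no stress test gives 223 − 5 = 218; stress test gives 141 − 46 = 95. No deviation. ✓
  Distressed: stress test gives 141 − 63 = 78; no stress test gives 223 − 5 = 218. Would deviate. ✗
Neither assignment is incentive-compatible.

None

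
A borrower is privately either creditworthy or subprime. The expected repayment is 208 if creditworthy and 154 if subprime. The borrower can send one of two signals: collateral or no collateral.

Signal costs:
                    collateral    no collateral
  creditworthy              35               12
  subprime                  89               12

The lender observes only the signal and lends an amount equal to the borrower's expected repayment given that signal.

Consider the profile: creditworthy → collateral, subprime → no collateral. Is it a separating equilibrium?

If types separate, collateral earns payment 208 and no collateral earns 154.
Creditworthy: collateral gives 208 − 35 = 173; no collateral gives 154 − 12 = 142. No deviation. ✓
Subprime: no collateral gives 154 − 12 = 142; collateral gives 208 − 89 = 119. No deviation. ✓
Both incentive constraints hold.

Yes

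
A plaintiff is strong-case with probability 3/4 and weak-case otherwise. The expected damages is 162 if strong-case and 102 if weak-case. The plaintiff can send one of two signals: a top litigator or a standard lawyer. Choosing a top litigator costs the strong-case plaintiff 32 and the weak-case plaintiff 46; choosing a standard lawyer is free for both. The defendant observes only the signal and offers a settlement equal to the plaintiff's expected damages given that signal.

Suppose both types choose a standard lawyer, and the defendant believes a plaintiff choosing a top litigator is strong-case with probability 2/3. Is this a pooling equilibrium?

Yes

On the equilibrium path (standard lawyer) the defendant holds the prior 3/4 and pays 3/4·162 + 1/4·102 = 147. Off-path (top litigator) belief 2/3 gives 2/3·162 + 1/3·102 = 142.
Strong-case: standard lawyer gives 147 − 0 = 147; top litigator gives 142 − 32 = 110. Stays. ✓
Weak-case: standard lawyer gives 147 − 0 = 147; top litigator gives 142 − 46 = 96. Stays. ✓
Beliefs are Bayes-consistent on-path and both types best-respond.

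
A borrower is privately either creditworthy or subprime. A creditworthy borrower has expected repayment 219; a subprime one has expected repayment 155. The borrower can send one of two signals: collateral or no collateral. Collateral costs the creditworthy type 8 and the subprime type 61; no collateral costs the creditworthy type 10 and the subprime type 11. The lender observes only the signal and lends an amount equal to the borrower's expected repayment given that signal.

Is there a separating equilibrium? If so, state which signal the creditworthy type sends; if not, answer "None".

Try creditworthy → collateral, subprime → no collateral:
  Under separation the lender infers type exactly: collateral → creditworthy (pays 219), no collateral → subprime (pays 155).
  Creditworthy: collateral gives 219 − 8 = 211; no collateral gives 155 − 10 = 145. No deviation. ✓
  Subprime: no collateral gives 155 − 11 = 144; collateral gives 219 − 61 = 158. Would deviate. ✗
Try creditworthy → no collateral, subprime → collateral:
  Under separation the lender infers type exactly: no collateral → creditworthy (pays 219), collateral → subprime (pays 155).
  Creditworthy: no collateral gives 219 − 10 = 209; collateral gives 155 − 8 = 147. No deviation. ✓
  Subprime: collateral gives 155 − 61 = 94; no collateral gives 219 − 11 = 208. Would deviate. ✗
Neither assignment is incentive-compatible.

None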